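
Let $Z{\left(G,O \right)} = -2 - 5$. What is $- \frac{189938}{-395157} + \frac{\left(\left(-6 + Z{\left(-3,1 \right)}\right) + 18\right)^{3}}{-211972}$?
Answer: $\frac{5744591873}{11966031372} \approx 0.48007$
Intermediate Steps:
$Z{\left(G,O \right)} = -7$ ($Z{\left(G,O \right)} = -2 - 5 = -7$)
$- \frac{189938}{-395157} + \frac{\left(\left(-6 + Z{\left(-3,1 \right)}\right) + 18\right)^{3}}{-211972} = - \frac{189938}{-395157} + \frac{\left(\left(-6 - 7\right) + 18\right)^{3}}{-211972} = \left(-189938\right) \left(- \frac{1}{395157}\right) + \left(-13 + 18\right)^{3} \left(- \frac{1}{211972}\right) = \frac{27134}{56451} + 5^{3} \left(- \frac{1}{211972}\right) = \frac{27134}{56451} + 125 \left(- \frac{1}{211972}\right) = \frac{27134}{56451} - \frac{125}{211972} = \frac{5744591873}{11966031372}$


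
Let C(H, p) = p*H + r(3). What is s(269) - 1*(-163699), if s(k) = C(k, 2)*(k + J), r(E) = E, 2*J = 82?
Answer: 331409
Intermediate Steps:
J = 41 (J = (1/2)*82 = 41)
C(H, p) = 3 + H*p (C(H, p) = p*H + 3 = H*p + 3 = 3 + H*p)
s(k) = (3 + 2*k)*(41 + k) (s(k) = (3 + k*2)*(k + 41) = (3 + 2*k)*(41 + k))
s(269) - 1*(-163699) = (3 + 2*269)*(41 + 269) - 1*(-163699) = (3 + 538)*310 + 163699 = 541*310 + 163699 = 167710 + 163699 = 331409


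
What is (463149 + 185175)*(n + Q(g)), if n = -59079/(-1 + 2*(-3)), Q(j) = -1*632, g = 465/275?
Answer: 35434148220/7 ≈ 5.0620e+9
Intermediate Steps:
g = 93/55 (g = 465*(1/275) = 93/55 ≈ 1.6909)
Q(j) = -632
n = 59079/7 (n = -59079/(-1 - 6) = -59079/(-7) = -⅐*(-59079) = 59079/7 ≈ 8439.9)
(463149 + 185175)*(n + Q(g)) = (463149 + 185175)*(59079/7 - 632) = 648324*(54655/7) = 35434148220/7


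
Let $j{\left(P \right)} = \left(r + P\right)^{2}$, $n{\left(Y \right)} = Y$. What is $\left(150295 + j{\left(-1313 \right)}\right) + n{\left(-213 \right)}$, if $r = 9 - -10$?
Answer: $1824518$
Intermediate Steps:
$r = 19$ ($r = 9 + 10 = 19$)
$j{\left(P \right)} = \left(19 + P\right)^{2}$
$\left(150295 + j{\left(-1313 \right)}\right) + n{\left(-213 \right)} = \left(150295 + \left(19 - 1313\right)^{2}\right) - 213 = \left(150295 + \left(-1294\right)^{2}\right) - 213 = \left(150295 + 1674436\right) - 213 = 1824731 - 213 = 1824518$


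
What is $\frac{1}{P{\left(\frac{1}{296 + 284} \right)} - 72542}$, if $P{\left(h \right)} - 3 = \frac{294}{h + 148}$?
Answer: $- \frac{12263}{889521397} \approx -1.3786 \cdot 10^{-5}$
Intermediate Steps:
$P{\left(h \right)} = 3 + \frac{294}{148 + h}$ ($P{\left(h \right)} = 3 + \frac{294}{h + 148} = 3 + \frac{294}{148 + h}$)
$\frac{1}{P{\left(\frac{1}{296 + 284} \right)} - 72542} = \frac{1}{\frac{3 \left(246 + \frac{1}{296 + 284}\right)}{148 + \frac{1}{296 + 284}} - 72542} = \frac{1}{\frac{3 \left(246 + \frac{1}{580}\right)}{148 + \frac{1}{580}} - 72542} = \frac{1}{3 \frac{1}{\frac{85841}{580}} \cdot \frac{142681}{580} - 72542} = \frac{1}{3 \cdot \frac{580}{85841} \cdot \frac{142681}{580} - 72542} = \frac{1}{\frac{61149}{12263} - 72542} = \frac{1}{- \frac{889521397}{12263}} = - \frac{12263}{889521397}$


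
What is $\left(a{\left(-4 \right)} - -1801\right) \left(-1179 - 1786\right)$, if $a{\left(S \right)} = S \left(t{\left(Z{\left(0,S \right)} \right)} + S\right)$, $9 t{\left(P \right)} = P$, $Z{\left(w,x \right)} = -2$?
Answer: $- \frac{48510365}{9} \approx -5.39 \cdot 10^{6}$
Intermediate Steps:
$t{\left(P \right)} = \frac{P}{9}$
$a{\left(S \right)} = S \left(- \frac{2}{9} + S\right)$ ($a{\left(S \right)} = S \left(\frac{1}{9} \left(-2\right) + S\right) = S \left(- \frac{2}{9} + S\right)$)
$\left(a{\left(-4 \right)} - -1801\right) \left(-1179 - 1786\right) = \left(\frac{1}{9} \left(-4\right) \left(-2 + 9 \left(-4\right)\right) - -1801\right) \left(-1179 - 1786\right) = \left(\frac{1}{9} \left(-4\right) \left(-2 - 36\right) + 1801\right) \left(-1179 - 1786\right) = \left(\frac{1}{9} \left(-4\right) \left(-38\right) + 1801\right) \left(-1179 - 1786\right) = \left(\frac{152}{9} + 1801\right) \left(-2965\right) = \frac{16361}{9} \left(-2965\right) = - \frac{48510365}{9}$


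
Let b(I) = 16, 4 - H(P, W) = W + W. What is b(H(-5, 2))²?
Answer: 256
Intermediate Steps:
H(P, W) = 4 - 2*W (H(P, W) = 4 - (W + W) = 4 - 2*W)
b(H(-5, 2))² = 16² = 256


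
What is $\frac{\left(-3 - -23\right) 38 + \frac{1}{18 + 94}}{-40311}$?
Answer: $- \frac{85121}{4514832} \approx -0.018854$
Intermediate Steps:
$\frac{\left(-3 - -23\right) 38 + \frac{1}{18 + 94}}{-40311} = \left(\left(-3 + 23\right) 38 + \frac{1}{112}\right) \left(- \frac{1}{40311}\right) = \left(20 \cdot 38 + \frac{1}{112}\right) \left(- \frac{1}{40311}\right) = \left(760 + \frac{1}{112}\right) \left(- \frac{1}{40311}\right) = \frac{85121}{112} \left(- \frac{1}{40311}\right) = - \frac{85121}{4514832}$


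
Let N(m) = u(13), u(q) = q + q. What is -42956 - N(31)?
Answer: -42982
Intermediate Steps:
u(q) = 2*q
N(m) = 26 (N(m) = 2*13 = 26)
-42956 - N(31) = -42956 - 1*26 = -42956 - 26 = -42982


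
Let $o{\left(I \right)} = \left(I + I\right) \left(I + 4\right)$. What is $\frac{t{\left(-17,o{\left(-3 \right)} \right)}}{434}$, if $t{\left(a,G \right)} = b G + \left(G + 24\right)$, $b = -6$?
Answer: $\frac{27}{217} \approx 0.12442$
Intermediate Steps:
$o{\left(I \right)} = 2 I \left(4 + I\right)$
$t{\left(a,G \right)} = 24 - 5 G$ ($t{\left(a,G \right)} = - 6 G + \left(G + 24\right) = - 6 G + \left(24 + G\right) = 24 - 5 G$)
$\frac{t{\left(-17,o{\left(-3 \right)} \right)}}{434} = \frac{24 - 5 \cdot 2 \left(-3\right) \left(4 - 3\right)}{434} = \left(24 - 5 \cdot 2 \left(-3\right) 1\right) \frac{1}{434} = \left(24 - -30\right) \frac{1}{434} = \left(24 + 30\right) \frac{1}{434} = 54 \cdot \frac{1}{434} = \frac{27}{217}$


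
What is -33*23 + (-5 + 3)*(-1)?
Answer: -757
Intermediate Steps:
-33*23 + (-5 + 3)*(-1) = -759 - 2*(-1) = -759 + 2 = -757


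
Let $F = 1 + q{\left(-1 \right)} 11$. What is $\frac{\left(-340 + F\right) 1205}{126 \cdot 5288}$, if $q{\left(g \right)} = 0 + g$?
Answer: $- \frac{30125}{47592} \approx -0.63298$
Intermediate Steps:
$q{\left(g \right)} = g$
$F = -10$ ($F = 1 - 11 = -10$)
$\frac{\left(-340 + F\right) 1205}{126 \cdot 5288} = \frac{\left(-340 - 10\right) 1205}{126 \cdot 5288} = \frac{\left(-350\right) 1205}{666288} = \left(-421750\right) \frac{1}{666288} = - \frac{30125}{47592}$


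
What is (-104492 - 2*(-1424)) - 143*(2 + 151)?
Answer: -123523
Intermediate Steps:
(-104492 - 2*(-1424)) - 143*(2 + 151) = (-104492 + 2848) - 143*153 = -101644 - 21879 = -123523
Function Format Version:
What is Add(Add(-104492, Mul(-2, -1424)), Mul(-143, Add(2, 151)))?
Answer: -123523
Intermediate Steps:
Add(Add(-104492, Mul(-2, -1424)), Mul(-143, Add(2, 151))) = Add(Add(-104492, 2848), Mul(-143, 153)) = Add(-101644, -21879) = -123523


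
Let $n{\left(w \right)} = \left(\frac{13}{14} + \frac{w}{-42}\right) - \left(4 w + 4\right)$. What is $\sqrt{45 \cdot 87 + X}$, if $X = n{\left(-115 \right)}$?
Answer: $\frac{2 \sqrt{9843}}{3} \approx 66.141$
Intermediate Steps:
$n{\left(w \right)} = - \frac{43}{14} - \frac{169 w}{42}$ ($n{\left(w \right)} = \left(13 \cdot \frac{1}{14} + w \left(- \frac{1}{42}\right)\right) - \left(4 + 4 w\right) = \left(\frac{13}{14} - \frac{w}{42}\right) - \left(4 + 4 w\right) = - \frac{43}{14} - \frac{169 w}{42}$)
$X = \frac{1379}{3}$ ($X = - \frac{43}{14} - - \frac{19435}{42} = - \frac{43}{14} + \frac{19435}{42} = \frac{1379}{3} \approx 459.67$)
$\sqrt{45 \cdot 87 + X} = \sqrt{45 \cdot 87 + \frac{1379}{3}} = \sqrt{3915 + \frac{1379}{3}} = \sqrt{\frac{13124}{3}} = \frac{2 \sqrt{9843}}{3}$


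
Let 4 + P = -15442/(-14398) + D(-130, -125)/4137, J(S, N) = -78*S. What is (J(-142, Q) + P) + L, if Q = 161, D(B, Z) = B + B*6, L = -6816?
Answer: 18111243145/4254609 ≈ 4256.9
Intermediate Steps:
D(B, Z) = 7*B (D(B, Z) = B + 6*B = 7*B)
P = -13391195/4254609 (P = -4 + (-15442/(-14398) + (7*(-130))/4137) = -4 + (-15442*(-1/14398) - 910*1/4137) = -4 + (7721/7199 - 130/591) = -4 + 3627241/4254609 = -13391195/4254609 ≈ -3.1475)
(J(-142, Q) + P) + L = (-78*(-142) - 13391195/4254609) - 6816 = (11076 - 13391195/4254609) - 6816 = 47110658089/4254609 - 6816 = 18111243145/4254609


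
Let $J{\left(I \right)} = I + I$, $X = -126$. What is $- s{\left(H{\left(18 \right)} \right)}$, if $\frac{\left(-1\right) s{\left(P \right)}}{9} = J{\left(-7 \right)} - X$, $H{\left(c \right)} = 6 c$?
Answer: $1008$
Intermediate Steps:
$J{\left(I \right)} = 2 I$
$s{\left(P \right)} = -1008$ ($s{\left(P \right)} = - 9 \left(2 \left(-7\right) - -126\right) = - 9 \left(-14 + 126\right) = \left(-9\right) 112 = -1008$)
$- s{\left(H{\left(18 \right)} \right)} = \left(-1\right) \left(-1008\right) = 1008$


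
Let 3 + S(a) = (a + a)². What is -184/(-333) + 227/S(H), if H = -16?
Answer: 263455/339993 ≈ 0.77488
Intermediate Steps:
S(a) = -3 + 4*a² (S(a) = -3 + (a + a)² = -3 + (2*a)² = -3 + 4*a²)
-184/(-333) + 227/S(H) = -184/(-333) + 227/(-3 + 4*(-16)²) = -184*(-1/333) + 227/(-3 + 4*256) = 184/333 + 227/(-3 + 1024) = 184/333 + 227/1021 = 263455/339993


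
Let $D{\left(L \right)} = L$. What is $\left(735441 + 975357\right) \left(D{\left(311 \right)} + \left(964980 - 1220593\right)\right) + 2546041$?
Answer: $-436767604955$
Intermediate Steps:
$\left(735441 + 975357\right) \left(D{\left(311 \right)} + \left(964980 - 1220593\right)\right) + 2546041 = \left(735441 + 975357\right) \left(311 + \left(964980 - 1220593\right)\right) + 2546041 = 1710798 \left(311 + \left(964980 - 1220593\right)\right) + 2546041 = 1710798 \left(311 - 255613\right) + 2546041 = 1710798 \left(-255302\right) + 2546041 = -436770150996 + 2546041 = -436767604955$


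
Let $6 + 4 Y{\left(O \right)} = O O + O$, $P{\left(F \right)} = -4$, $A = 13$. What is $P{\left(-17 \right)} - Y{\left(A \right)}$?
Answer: $-48$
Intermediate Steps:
$Y{\left(O \right)} = - \frac{3}{2} + \frac{O}{4} + \frac{O^{2}}{4}$ ($Y{\left(O \right)} = - \frac{3}{2} + \frac{O O + O}{4} = - \frac{3}{2} + \frac{O^{2} + O}{4} = - \frac{3}{2} + \frac{O + O^{2}}{4} = - \frac{3}{2} + \left(\frac{O}{4} + \frac{O^{2}}{4}\right) = - \frac{3}{2} + \frac{O}{4} + \frac{O^{2}}{4}$)
$P{\left(-17 \right)} - Y{\left(A \right)} = -4 - \left(- \frac{3}{2} + \frac{1}{4} \cdot 13 + \frac{13^{2}}{4}\right) = -4 - \left(- \frac{3}{2} + \frac{13}{4} + \frac{1}{4} \cdot 169\right) = -4 - \left(- \frac{3}{2} + \frac{13}{4} + \frac{169}{4}\right) = -4 - 44 = -48$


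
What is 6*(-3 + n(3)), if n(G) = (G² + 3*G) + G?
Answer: 108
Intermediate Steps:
n(G) = G² + 4*G
6*(-3 + n(3)) = 6*(-3 + 3*(4 + 3)) = 6*(-3 + 3*7) = 6*(-3 + 21) = 6*18 = 108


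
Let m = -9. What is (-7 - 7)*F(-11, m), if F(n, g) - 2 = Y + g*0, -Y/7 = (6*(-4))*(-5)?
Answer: 11732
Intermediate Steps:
Y = -840 (Y = -7*6*(-4)*(-5) = -(-168)*(-5) = -7*120 = -840)
F(n, g) = -838 (F(n, g) = 2 + (-840 + g*0) = 2 + (-840 + 0) = 2 - 840 = -838)
(-7 - 7)*F(-11, m) = (-7 - 7)*(-838) = -14*(-838) = 11732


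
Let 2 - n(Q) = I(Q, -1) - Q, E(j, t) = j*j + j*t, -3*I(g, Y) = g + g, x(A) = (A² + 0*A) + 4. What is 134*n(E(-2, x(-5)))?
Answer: -11792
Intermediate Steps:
x(A) = 4 + A² (x(A) = (A² + 0) + 4 = A² + 4 = 4 + A²)
I(g, Y) = -2*g/3 (I(g, Y) = -(g + g)/3 = -2*g/3)
E(j, t) = j² + j*t
n(Q) = 2 + 5*Q/3 (n(Q) = 2 - (-2*Q/3 - Q) = 2 - (-5)*Q/3 = 2 + 5*Q/3)
134*n(E(-2, x(-5))) = 134*(2 + 5*(-2*(-2 + (4 + (-5)²)))/3) = 134*(2 + 5*(-2*(-2 + (4 + 25)))/3) = 134*(2 + 5*(-2*(-2 + 29))/3) = 134*(2 + 5*(-2*27)/3) = 134*(2 + (5/3)*(-54)) = 134*(2 - 90) = 134*(-88) = -11792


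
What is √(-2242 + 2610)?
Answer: 4*√23 ≈ 19.183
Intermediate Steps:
√(-2242 + 2610) = √368 = 4*√23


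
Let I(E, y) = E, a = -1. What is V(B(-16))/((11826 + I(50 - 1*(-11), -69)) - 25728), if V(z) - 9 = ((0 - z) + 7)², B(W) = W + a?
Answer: -585/13841 ≈ -0.042266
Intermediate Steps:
B(W) = -1 + W (B(W) = W - 1 = -1 + W)
V(z) = 9 + (7 - z)² (V(z) = 9 + ((0 - z) + 7)² = 9 + (-z + 7)² = 9 + (7 - z)²)
V(B(-16))/((11826 + I(50 - 1*(-11), -69)) - 25728) = (9 + (-7 + (-1 - 16))²)/((11826 + (50 - 1*(-11))) - 25728) = (9 + (-7 - 17)²)/((11826 + (50 + 11)) - 25728) = (9 + (-24)²)/((11826 + 61) - 25728) = (9 + 576)/(11887 - 25728) = 585/(-13841) = 585*(-1/13841) = -585/13841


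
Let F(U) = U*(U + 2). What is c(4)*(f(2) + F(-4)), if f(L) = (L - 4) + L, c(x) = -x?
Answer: -32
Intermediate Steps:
F(U) = U*(2 + U)
f(L) = -4 + 2*L (f(L) = (-4 + L) + L = -4 + 2*L)
c(4)*(f(2) + F(-4)) = (-1*4)*((-4 + 2*2) - 4*(2 - 4)) = -4*((-4 + 4) - 4*(-2)) = -4*(0 + 8) = -4*8 = -32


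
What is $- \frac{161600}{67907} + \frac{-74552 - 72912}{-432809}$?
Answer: $- \frac{59928096552}{29390760763} \approx -2.039$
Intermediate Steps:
$- \frac{161600}{67907} + \frac{-74552 - 72912}{-432809} = \left(-161600\right) \frac{1}{67907} + \left(-74552 - 72912\right) \left(- \frac{1}{432809}\right) = - \frac{161600}{67907} - - \frac{147464}{432809} = - \frac{161600}{67907} + \frac{147464}{432809} = - \frac{59928096552}{29390760763}$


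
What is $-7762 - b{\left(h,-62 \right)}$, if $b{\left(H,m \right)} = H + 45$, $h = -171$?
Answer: $-7636$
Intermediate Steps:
$b{\left(H,m \right)} = 45 + H$
$-7762 - b{\left(h,-62 \right)} = -7762 - \left(45 - 171\right) = -7762 - -126 = -7762 + 126 = -7636$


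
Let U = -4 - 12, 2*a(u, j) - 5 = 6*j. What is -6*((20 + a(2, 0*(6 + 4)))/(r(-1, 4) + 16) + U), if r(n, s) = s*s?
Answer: 2937/32 ≈ 91.781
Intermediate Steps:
r(n, s) = s**2
a(u, j) = 5/2 + 3*j (a(u, j) = 5/2 + (6*j)/2 = 5/2 + 3*j)
U = -16
-6*((20 + a(2, 0*(6 + 4)))/(r(-1, 4) + 16) + U) = -6*((20 + (5/2 + 3*(0*(6 + 4))))/(4**2 + 16) - 16) = -6*((20 + (5/2 + 3*(0*10)))/(16 + 16) - 16) = -6*((20 + (5/2 + 3*0))/32 - 16) = -6*((20 + (5/2 + 0))*(1/32) - 16) = -6*((20 + 5/2)*(1/32) - 16) = -6*((45/2)*(1/32) - 16) = -6*(45/64 - 16) = -6*(-979/64) = 2937/32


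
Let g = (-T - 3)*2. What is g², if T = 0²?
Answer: 36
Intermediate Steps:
T = 0
g = -6 (g = (-1*0 - 3)*2 = (0 - 3)*2 = -3*2 = -6)
g² = (-6)² = 36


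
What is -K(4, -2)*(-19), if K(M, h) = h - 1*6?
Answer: -152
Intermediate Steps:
K(M, h) = -6 + h (K(M, h) = h - 6 = -6 + h)
-K(4, -2)*(-19) = -(-6 - 2)*(-19) = -1*(-8)*(-19) = 8*(-19) = -152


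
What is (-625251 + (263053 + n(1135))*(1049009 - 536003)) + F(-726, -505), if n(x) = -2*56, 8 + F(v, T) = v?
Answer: 134889684661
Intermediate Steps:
F(v, T) = -8 + v
n(x) = -112
(-625251 + (263053 + n(1135))*(1049009 - 536003)) + F(-726, -505) = (-625251 + (263053 - 112)*(1049009 - 536003)) + (-8 - 726) = (-625251 + 262941*513006) - 734 = (-625251 + 134890310646) - 734 = 134889685395 - 734 = 134889684661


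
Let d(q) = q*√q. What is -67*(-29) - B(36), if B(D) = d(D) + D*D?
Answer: 431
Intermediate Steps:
d(q) = q^(3/2)
B(D) = D² + D^(3/2) (B(D) = D^(3/2) + D*D = D^(3/2) + D² = D² + D^(3/2))
-67*(-29) - B(36) = -67*(-29) - (36² + 36^(3/2)) = 1943 - (1296 + 216) = 1943 - 1*1512 = 1943 - 1512 = 431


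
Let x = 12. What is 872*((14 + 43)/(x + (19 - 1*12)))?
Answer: 2616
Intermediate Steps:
872*((14 + 43)/(x + (19 - 1*12))) = 872*((14 + 43)/(12 + (19 - 1*12))) = 872*(57/(12 + (19 - 12))) = 872*(57/(12 + 7)) = 872*(57/19) = 872*(57*(1/19)) = 872*3 = 2616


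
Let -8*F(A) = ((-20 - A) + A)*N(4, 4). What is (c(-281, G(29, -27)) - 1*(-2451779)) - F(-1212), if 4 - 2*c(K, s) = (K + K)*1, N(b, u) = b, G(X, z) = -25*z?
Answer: 2452052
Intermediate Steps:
c(K, s) = 2 - K (c(K, s) = 2 - (K + K)/2 = 2 - 2*K/2 = 2 - K)
F(A) = 10 (F(A) = -((-20 - A) + A)*4/8 = -(-5)*4/2 = -1/8*(-80) = 10)
(c(-281, G(29, -27)) - 1*(-2451779)) - F(-1212) = ((2 - 1*(-281)) - 1*(-2451779)) - 1*10 = ((2 + 281) + 2451779) - 10 = (283 + 2451779) - 10 = 2452062 - 10 = 2452052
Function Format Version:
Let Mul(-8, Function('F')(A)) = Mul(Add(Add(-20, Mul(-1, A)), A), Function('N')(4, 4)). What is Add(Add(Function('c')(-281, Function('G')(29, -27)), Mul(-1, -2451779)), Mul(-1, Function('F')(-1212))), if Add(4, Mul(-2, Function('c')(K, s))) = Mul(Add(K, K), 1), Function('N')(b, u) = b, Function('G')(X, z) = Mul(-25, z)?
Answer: 2452052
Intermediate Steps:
Function('c')(K, s) = Add(2, Mul(-1, K)) (Function('c')(K, s) = Add(2, Mul(Rational(-1, 2), Mul(Add(K, K), 1))) = Add(2, Mul(Rational(-1, 2), Mul(Mul(2, K), 1))) = Add(2, Mul(Rational(-1, 2), Mul(2, K))) = Add(2, Mul(-1, K)))
Function('F')(A) = 10 (Function('F')(A) = Mul(Rational(-1, 8), Mul(Add(Add(-20, Mul(-1, A)), A), 4)) = Mul(Rational(-1, 8), Mul(-20, 4)) = Mul(Rational(-1, 8), -80) = 10)
Add(Add(Function('c')(-281, Function('G')(29, -27)), Mul(-1, -2451779)), Mul(-1, Function('F')(-1212))) = Add(Add(Add(2, Mul(-1, -281)), Mul(-1, -2451779)), Mul(-1, 10)) = Add(Add(Add(2, 281), 2451779), -10) = Add(Add(283, 2451779), -10) = Add(2452062, -10) = 2452052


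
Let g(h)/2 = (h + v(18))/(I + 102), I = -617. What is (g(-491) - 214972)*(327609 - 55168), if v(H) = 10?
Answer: -30161839037538/515 ≈ -5.8567e+10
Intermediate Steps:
g(h) = -4/103 - 2*h/515 (g(h) = 2*((h + 10)/(-617 + 102)) = 2*((10 + h)/(-515)) = 2*(-(10 + h)/515) = 2*(-2/103 - h/515) = -4/103 - 2*h/515)
(g(-491) - 214972)*(327609 - 55168) = ((-4/103 - 2/515*(-491)) - 214972)*(327609 - 55168) = ((-4/103 + 982/515) - 214972)*272441 = (962/515 - 214972)*272441 = -110709618/515*272441 = -30161839037538/515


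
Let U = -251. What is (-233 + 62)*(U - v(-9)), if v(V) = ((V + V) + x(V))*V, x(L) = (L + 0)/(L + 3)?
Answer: 136629/2 ≈ 68315.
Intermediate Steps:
x(L) = L/(3 + L)
v(V) = V*(2*V + V/(3 + V)) (v(V) = ((V + V) + V/(3 + V))*V = (2*V + V/(3 + V))*V = V*(2*V + V/(3 + V)))
(-233 + 62)*(U - v(-9)) = (-233 + 62)*(-251 - (-9)²*(7 + 2*(-9))/(3 - 9)) = -171*(-251 - 81*(7 - 18)/(-6)) = -171*(-251 - 81*(-1)*(-11)/6) = -171*(-251 - 1*297/2) = -171*(-251 - 297/2) = -171*(-799/2) = 136629/2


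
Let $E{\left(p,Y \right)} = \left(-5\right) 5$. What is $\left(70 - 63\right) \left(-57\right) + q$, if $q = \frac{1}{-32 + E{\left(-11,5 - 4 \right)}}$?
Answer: $- \frac{22744}{57} \approx -399.02$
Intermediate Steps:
$E{\left(p,Y \right)} = -25$
$q = - \frac{1}{57}$ ($q = \frac{1}{-32 - 25} = \frac{1}{-57} = - \frac{1}{57} \approx -0.017544$)
$\left(70 - 63\right) \left(-57\right) + q = \left(70 - 63\right) \left(-57\right) - \frac{1}{57} = 7 \left(-57\right) - \frac{1}{57} = -399 - \frac{1}{57} = - \frac{22744}{57}$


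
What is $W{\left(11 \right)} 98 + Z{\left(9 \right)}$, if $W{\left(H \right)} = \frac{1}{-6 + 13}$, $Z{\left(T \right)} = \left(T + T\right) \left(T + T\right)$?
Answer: $338$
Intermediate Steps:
$Z{\left(T \right)} = 4 T^{2}$ ($Z{\left(T \right)} = 2 T 2 T = 4 T^{2}$)
$W{\left(H \right)} = \frac{1}{7}$
$W{\left(11 \right)} 98 + Z{\left(9 \right)} = \frac{1}{7} \cdot 98 + 4 \cdot 9^{2} = 14 + 4 \cdot 81 = 14 + 324 = 338$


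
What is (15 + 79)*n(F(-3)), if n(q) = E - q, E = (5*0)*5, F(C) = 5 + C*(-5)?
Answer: -1880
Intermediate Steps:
F(C) = 5 - 5*C
E = 0 (E = 0*5 = 0)
n(q) = -q (n(q) = 0 - q = -q)
(15 + 79)*n(F(-3)) = (15 + 79)*(-(5 - 5*(-3))) = 94*(-(5 + 15)) = 94*(-1*20) = 94*(-20) = -1880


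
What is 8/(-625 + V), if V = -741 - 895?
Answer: -8/2261 ≈ -0.0035383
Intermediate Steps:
V = -1636
8/(-625 + V) = 8/(-625 - 1636) = 8/(-2261) = 8*(-1/2261) = -8/2261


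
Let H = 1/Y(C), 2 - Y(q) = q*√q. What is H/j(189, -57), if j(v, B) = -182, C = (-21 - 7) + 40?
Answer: 1/156884 + 3*√3/39221 ≈ 0.00013886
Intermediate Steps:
C = 12 (C = -28 + 40 = 12)
Y(q) = 2 - q^(3/2) (Y(q) = 2 - q*√q = 2 - q^(3/2))
H = 1/(2 - 24*√3) (H = 1/(2 - 12^(3/2)) = 1/(2 - 24*√3) ≈ -0.025272)
H/j(189, -57) = 1/((2 - 24*√3)*(-182)) = -1/182/(2 - 24*√3) = -1/(182*(2 - 24*√3))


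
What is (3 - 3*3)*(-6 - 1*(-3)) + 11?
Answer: 29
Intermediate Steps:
(3 - 3*3)*(-6 - 1*(-3)) + 11 = (3 - 9)*(-6 + 3) + 11 = -6*(-3) + 11 = 18 + 11 = 29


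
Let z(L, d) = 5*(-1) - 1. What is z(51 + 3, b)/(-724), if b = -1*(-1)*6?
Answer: 3/362 ≈ 0.0082873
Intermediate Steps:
b = 6 (b = 1*6 = 6)
z(L, d) = -6 (z(L, d) = -5 - 1 = -6)
z(51 + 3, b)/(-724) = -6/(-724) = -6*(-1/724) = 3/362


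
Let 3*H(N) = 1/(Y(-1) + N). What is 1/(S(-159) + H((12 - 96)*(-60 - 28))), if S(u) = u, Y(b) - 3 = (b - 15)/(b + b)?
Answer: -22209/3531230 ≈ -0.0062893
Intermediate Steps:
Y(b) = 3 + (-15 + b)/(2*b) (Y(b) = 3 + (b - 15)/(b + b) = 3 + (-15 + b)/((2*b)) = 3 + (-15 + b)*(1/(2*b)) = 3 + (-15 + b)/(2*b))
H(N) = 1/(3*(11 + N)) (H(N) = 1/(3*((1/2)*(-15 + 7*(-1))/(-1) + N)) = 1/(3*((1/2)*(-1)*(-15 - 7) + N)) = 1/(3*((1/2)*(-1)*(-22) + N)) = 1/(3*(11 + N)))
1/(S(-159) + H((12 - 96)*(-60 - 28))) = 1/(-159 + 1/(3*(11 + (12 - 96)*(-60 - 28)))) = 1/(-159 + 1/(3*(11 - 84*(-88)))) = 1/(-159 + 1/(3*(11 + 7392))) = 1/(-159 + (1/3)/7403) = 1/(-159 + (1/3)*(1/7403)) = 1/(-159 + 1/22209) = 1/(-3531230/22209) = -22209/3531230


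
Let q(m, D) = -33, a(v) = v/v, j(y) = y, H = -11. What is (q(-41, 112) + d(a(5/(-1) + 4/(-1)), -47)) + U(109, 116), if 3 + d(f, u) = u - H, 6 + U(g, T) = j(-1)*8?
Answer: -86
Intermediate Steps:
a(v) = 1
U(g, T) = -14 (U(g, T) = -6 - 1*8 = -6 - 8 = -14)
d(f, u) = 8 + u (d(f, u) = -3 + (u - 1*(-11)) = -3 + (u + 11) = -3 + (11 + u) = 8 + u)
(q(-41, 112) + d(a(5/(-1) + 4/(-1)), -47)) + U(109, 116) = (-33 + (8 - 47)) - 14 = (-33 - 39) - 14 = -72 - 14 = -86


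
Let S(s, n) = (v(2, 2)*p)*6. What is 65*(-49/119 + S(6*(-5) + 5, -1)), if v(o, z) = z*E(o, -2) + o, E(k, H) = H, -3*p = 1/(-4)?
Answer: -1560/17 ≈ -91.765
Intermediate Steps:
p = 1/12 (p = -1/(3*(-4)) = -(-1)/(3*4) = -⅓*(-¼) = 1/12 ≈ 0.083333)
v(o, z) = o - 2*z (v(o, z) = z*(-2) + o = -2*z + o = o - 2*z)
S(s, n) = -1 (S(s, n) = ((2 - 2*2)*(1/12))*6 = ((2 - 4)*(1/12))*6 = -2*1/12*6 = -⅙*6 = -1)
65*(-49/119 + S(6*(-5) + 5, -1)) = 65*(-49/119 - 1) = 65*(-49*1/119 - 1) = 65*(-7/17 - 1) = 65*(-24/17) = -1560/17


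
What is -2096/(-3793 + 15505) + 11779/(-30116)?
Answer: -785464/1377807 ≈ -0.57008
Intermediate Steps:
-2096/(-3793 + 15505) + 11779/(-30116) = -2096/11712 + 11779*(-1/30116) = -2096*1/11712 - 11779/30116 = -131/732 - 11779/30116 = -785464/1377807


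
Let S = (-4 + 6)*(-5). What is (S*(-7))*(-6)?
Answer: -420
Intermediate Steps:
S = -10 (S = 2*(-5) = -10)
(S*(-7))*(-6) = -10*(-7)*(-6) = 70*(-6) = -420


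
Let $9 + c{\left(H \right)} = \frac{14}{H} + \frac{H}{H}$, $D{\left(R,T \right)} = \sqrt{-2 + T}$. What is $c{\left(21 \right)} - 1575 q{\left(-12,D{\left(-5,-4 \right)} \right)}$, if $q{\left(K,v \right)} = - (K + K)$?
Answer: $- \frac{113422}{3} \approx -37807.0$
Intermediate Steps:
$q{\left(K,v \right)} = - 2 K$
$c{\left(H \right)} = -8 + \frac{14}{H}$ ($c{\left(H \right)} = -9 + \left(\frac{14}{H} + \frac{H}{H}\right) = -9 + \left(\frac{14}{H} + 1\right) = -9 + \left(1 + \frac{14}{H}\right) = -8 + \frac{14}{H}$)
$c{\left(21 \right)} - 1575 q{\left(-12,D{\left(-5,-4 \right)} \right)} = \left(-8 + \frac{14}{21}\right) - 1575 \left(\left(-2\right) \left(-12\right)\right) = \left(-8 + 14 \cdot \frac{1}{21}\right) - 37800 = \left(-8 + \frac{2}{3}\right) - 37800 = - \frac{22}{3} - 37800 = - \frac{113422}{3}$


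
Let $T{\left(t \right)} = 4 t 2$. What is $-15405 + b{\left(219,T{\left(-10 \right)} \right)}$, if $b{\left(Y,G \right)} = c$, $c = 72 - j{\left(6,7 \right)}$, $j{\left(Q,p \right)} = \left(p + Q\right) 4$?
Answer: $-15385$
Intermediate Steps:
$j{\left(Q,p \right)} = 4 Q + 4 p$ ($j{\left(Q,p \right)} = \left(Q + p\right) 4 = 4 Q + 4 p$)
$T{\left(t \right)} = 8 t$
$c = 20$ ($c = 72 - \left(4 \cdot 6 + 4 \cdot 7\right) = 72 - \left(24 + 28\right) = 72 - 52 = 20$)
$b{\left(Y,G \right)} = 20$
$-15405 + b{\left(219,T{\left(-10 \right)} \right)} = -15405 + 20 = -15385$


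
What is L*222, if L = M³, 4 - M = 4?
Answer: 0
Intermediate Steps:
M = 0 (M = 4 - 1*4 = 4 - 4 = 0)
L = 0 (L = 0³ = 0)
L*222 = 0*222 = 0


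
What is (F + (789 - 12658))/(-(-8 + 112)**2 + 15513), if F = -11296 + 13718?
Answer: -9447/4697 ≈ -2.0113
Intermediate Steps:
F = 2422
(F + (789 - 12658))/(-(-8 + 112)**2 + 15513) = (2422 + (789 - 12658))/(-(-8 + 112)**2 + 15513) = (2422 - 11869)/(-1*104**2 + 15513) = -9447/(-1*10816 + 15513) = -9447/(-10816 + 15513) = -9447/4697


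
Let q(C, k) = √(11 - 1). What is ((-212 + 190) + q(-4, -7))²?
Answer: (-22 + √10)² ≈ 354.86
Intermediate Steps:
q(C, k) = √10
((-212 + 190) + q(-4, -7))² = ((-212 + 190) + √10)² = (-22 + √10)²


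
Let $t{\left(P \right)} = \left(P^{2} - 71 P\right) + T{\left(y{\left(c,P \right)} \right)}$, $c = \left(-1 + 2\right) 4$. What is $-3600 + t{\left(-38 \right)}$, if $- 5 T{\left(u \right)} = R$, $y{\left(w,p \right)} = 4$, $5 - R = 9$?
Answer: $\frac{2714}{5} \approx 542.8$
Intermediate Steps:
$c = 4$ ($c = 1 \cdot 4 = 4$)
$R = -4$ ($R = 5 - 9 = -4$)
$T{\left(u \right)} = \frac{4}{5}$ ($T{\left(u \right)} = \left(- \frac{1}{5}\right) \left(-4\right) = \frac{4}{5}$)
$t{\left(P \right)} = \frac{4}{5} + P^{2} - 71 P$ ($t{\left(P \right)} = \left(P^{2} - 71 P\right) + \frac{4}{5} = \frac{4}{5} + P^{2} - 71 P$)
$-3600 + t{\left(-38 \right)} = -3600 + \left(\frac{4}{5} + \left(-38\right)^{2} - -2698\right) = -3600 + \left(\frac{4}{5} + 1444 + 2698\right) = -3600 + \frac{20714}{5} = \frac{2714}{5}$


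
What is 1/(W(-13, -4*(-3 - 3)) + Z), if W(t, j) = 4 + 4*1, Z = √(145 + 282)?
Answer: -8/363 + √427/363 ≈ 0.034887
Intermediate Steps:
Z = √427 ≈ 20.664
W(t, j) = 8 (W(t, j) = 4 + 4 = 8)
1/(W(-13, -4*(-3 - 3)) + Z) = 1/(8 + √427)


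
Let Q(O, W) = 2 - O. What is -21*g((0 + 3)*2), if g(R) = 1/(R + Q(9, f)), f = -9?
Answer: 21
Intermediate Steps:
g(R) = 1/(-7 + R) (g(R) = 1/(R + (2 - 1*9)) = 1/(R + (2 - 9)) = 1/(R - 7) = 1/(-7 + R))
-21*g((0 + 3)*2) = -21/(-7 + (0 + 3)*2) = -21/(-7 + 3*2) = -21/(-7 + 6) = -21/(-1) = -21*(-1) = 21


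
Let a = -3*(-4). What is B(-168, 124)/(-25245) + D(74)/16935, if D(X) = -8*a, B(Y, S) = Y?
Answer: 9368/9500535 ≈ 0.00098605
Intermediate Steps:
a = 12
D(X) = -96 (D(X) = -8*12 = -96)
B(-168, 124)/(-25245) + D(74)/16935 = -168/(-25245) - 96/16935 = -168*(-1/25245) - 96*1/16935 = 56/8415 - 32/5645 = 9368/9500535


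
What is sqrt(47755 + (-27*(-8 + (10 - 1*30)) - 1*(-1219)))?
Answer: sqrt(49730) ≈ 223.00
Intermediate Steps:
sqrt(47755 + (-27*(-8 + (10 - 1*30)) - 1*(-1219))) = sqrt(47755 + (-27*(-8 + (10 - 30)) + 1219)) = sqrt(47755 + (-27*(-8 - 20) + 1219)) = sqrt(47755 + (-27*(-28) + 1219)) = sqrt(47755 + (756 + 1219)) = sqrt(47755 + 1975) = sqrt(49730)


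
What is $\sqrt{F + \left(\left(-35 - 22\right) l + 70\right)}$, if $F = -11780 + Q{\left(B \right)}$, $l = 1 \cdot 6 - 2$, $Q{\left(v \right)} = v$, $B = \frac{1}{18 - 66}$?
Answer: $\frac{5 i \sqrt{68763}}{12} \approx 109.26 i$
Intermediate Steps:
$B = - \frac{1}{48}$ ($B = \frac{1}{-48} = - \frac{1}{48} \approx -0.020833$)
$l = 4$ ($l = 6 - 2 = 4$)
$F = - \frac{565441}{48}$ ($F = -11780 - \frac{1}{48} = - \frac{565441}{48} \approx -11780.0$)
$\sqrt{F + \left(\left(-35 - 22\right) l + 70\right)} = \sqrt{- \frac{565441}{48} + \left(\left(-35 - 22\right) 4 + 70\right)} = \sqrt{- \frac{565441}{48} + \left(\left(-57\right) 4 + 70\right)} = \sqrt{- \frac{565441}{48} + \left(-228 + 70\right)} = \sqrt{- \frac{565441}{48} - 158} = \sqrt{- \frac{573025}{48}} = \frac{5 i \sqrt{68763}}{12}$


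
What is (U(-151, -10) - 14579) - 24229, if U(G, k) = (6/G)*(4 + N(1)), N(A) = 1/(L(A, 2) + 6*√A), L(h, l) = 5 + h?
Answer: -11720065/302 ≈ -38808.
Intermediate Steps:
N(A) = 1/(5 + A + 6*√A) (N(A) = 1/((5 + A) + 6*√A) = 1/(5 + A + 6*√A))
U(G, k) = 49/(2*G) (U(G, k) = (6/G)*(4 + 1/(5 + 1 + 6*√1)) = (6/G)*(4 + 1/(5 + 1 + 6*1)) = (6/G)*(4 + 1/(5 + 1 + 6)) = (6/G)*(4 + 1/12) = (6/G)*(49/12) = 49/(2*G))
(U(-151, -10) - 14579) - 24229 = ((49/2)/(-151) - 14579) - 24229 = ((49/2)*(-1/151) - 14579) - 24229 = (-49/302 - 14579) - 24229 = -4402907/302 - 24229 = -11720065/302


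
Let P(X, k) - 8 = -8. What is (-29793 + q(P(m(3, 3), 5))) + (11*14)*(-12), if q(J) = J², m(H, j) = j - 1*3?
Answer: -31641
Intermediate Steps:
m(H, j) = -3 + j (m(H, j) = j - 3 = -3 + j)
P(X, k) = 0 (P(X, k) = 8 - 8 = 0)
(-29793 + q(P(m(3, 3), 5))) + (11*14)*(-12) = (-29793 + 0²) + (11*14)*(-12) = (-29793 + 0) + 154*(-12) = -29793 - 1848 = -31641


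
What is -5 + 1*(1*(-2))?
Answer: -7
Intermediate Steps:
-5 + 1*(1*(-2)) = -5 + 1*(-2) = -5 - 2 = -7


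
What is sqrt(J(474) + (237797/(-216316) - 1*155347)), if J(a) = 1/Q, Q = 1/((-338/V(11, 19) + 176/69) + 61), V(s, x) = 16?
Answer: I*sqrt(34598939727546032622)/14925804 ≈ 394.09*I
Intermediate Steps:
Q = 552/23419 (Q = 1/((-338/16 + 176/69) + 61) = 1/((-338*1/16 + 176*(1/69)) + 61) = 1/((-169/8 + 176/69) + 61) = 1/(-10253/552 + 61) = 1/(23419/552) = 552/23419 ≈ 0.023571)
J(a) = 23419/552 (J(a) = 1/(552/23419) = 23419/552)
sqrt(J(474) + (237797/(-216316) - 1*155347)) = sqrt(23419/552 + (237797/(-216316) - 1*155347)) = sqrt(23419/552 + (237797*(-1/216316) - 155347)) = sqrt(23419/552 + (-237797/216316 - 155347)) = sqrt(23419/552 - 33604279449/216316) = sqrt(-4636124087861/29851608) = I*sqrt(34598939727546032622)/14925804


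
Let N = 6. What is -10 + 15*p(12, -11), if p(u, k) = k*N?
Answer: -1000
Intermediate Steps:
p(u, k) = 6*k (p(u, k) = k*6 = 6*k)
-10 + 15*p(12, -11) = -10 + 15*(6*(-11)) = -10 + 15*(-66) = -10 - 990 = -1000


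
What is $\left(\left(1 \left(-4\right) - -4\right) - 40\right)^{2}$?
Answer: $1600$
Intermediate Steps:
$\left(\left(1 \left(-4\right) - -4\right) - 40\right)^{2} = \left(\left(-4 + 4\right) - 40\right)^{2} = \left(0 - 40\right)^{2} = \left(-40\right)^{2} = 1600$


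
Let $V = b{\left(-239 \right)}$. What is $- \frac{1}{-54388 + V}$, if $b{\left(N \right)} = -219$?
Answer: $\frac{1}{54607} \approx 1.8313 \cdot 10^{-5}$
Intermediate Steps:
$V = -219$
$- \frac{1}{-54388 + V} = - \frac{1}{-54388 - 219} = - \frac{1}{-54607} = \left(-1\right) \left(- \frac{1}{54607}\right) = \frac{1}{54607}$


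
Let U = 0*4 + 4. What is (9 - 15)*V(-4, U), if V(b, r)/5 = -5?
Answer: 150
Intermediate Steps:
U = 4 (U = 0 + 4 = 4)
V(b, r) = -25 (V(b, r) = 5*(-5) = -25)
(9 - 15)*V(-4, U) = (9 - 15)*(-25) = -6*(-25) = 150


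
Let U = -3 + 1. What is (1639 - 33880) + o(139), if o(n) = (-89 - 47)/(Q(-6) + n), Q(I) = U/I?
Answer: -6738573/209 ≈ -32242.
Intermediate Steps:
U = -2
Q(I) = -2/I
o(n) = -136/(⅓ + n) (o(n) = (-89 - 47)/(-2/(-6) + n) = -136/(-2*(-⅙) + n) = -136/(⅓ + n))
(1639 - 33880) + o(139) = (1639 - 33880) - 408/(1 + 3*139) = -32241 - 408/(1 + 417) = -32241 - 408/418 = -32241 - 408*1/418 = -32241 - 204/209 = -6738573/209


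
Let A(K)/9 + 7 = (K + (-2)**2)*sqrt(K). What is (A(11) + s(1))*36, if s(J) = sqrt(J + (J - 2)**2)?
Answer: -2268 + 36*sqrt(2) + 4860*sqrt(11) ≈ 13902.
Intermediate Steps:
s(J) = sqrt(J + (-2 + J)**2)
A(K) = -63 + 9*sqrt(K)*(4 + K) (A(K) = -63 + 9*((K + (-2)**2)*sqrt(K)) = -63 + 9*((K + 4)*sqrt(K)) = -63 + 9*((4 + K)*sqrt(K)) = -63 + 9*(sqrt(K)*(4 + K)) = -63 + 9*sqrt(K)*(4 + K))
(A(11) + s(1))*36 = ((-63 + 9*11**(3/2) + 36*sqrt(11)) + sqrt(1 + (-2 + 1)**2))*36 = ((-63 + 9*(11*sqrt(11)) + 36*sqrt(11)) + sqrt(1 + (-1)**2))*36 = ((-63 + 99*sqrt(11) + 36*sqrt(11)) + sqrt(1 + 1))*36 = ((-63 + 135*sqrt(11)) + sqrt(2))*36 = (-63 + sqrt(2) + 135*sqrt(11))*36 = -2268 + 36*sqrt(2) + 4860*sqrt(11)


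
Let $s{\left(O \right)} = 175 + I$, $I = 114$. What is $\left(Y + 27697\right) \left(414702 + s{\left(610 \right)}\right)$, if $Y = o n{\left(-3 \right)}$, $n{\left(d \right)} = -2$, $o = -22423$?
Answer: $30104692113$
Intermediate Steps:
$s{\left(O \right)} = 289$ ($s{\left(O \right)} = 175 + 114 = 289$)
$Y = 44846$ ($Y = \left(-22423\right) \left(-2\right) = 44846$)
$\left(Y + 27697\right) \left(414702 + s{\left(610 \right)}\right) = \left(44846 + 27697\right) \left(414702 + 289\right) = 72543 \cdot 414991 = 30104692113$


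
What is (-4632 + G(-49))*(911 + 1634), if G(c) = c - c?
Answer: -11788440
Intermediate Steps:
G(c) = 0
(-4632 + G(-49))*(911 + 1634) = (-4632 + 0)*(911 + 1634) = -4632*2545 = -11788440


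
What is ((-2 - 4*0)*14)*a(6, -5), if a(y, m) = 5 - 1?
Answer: -112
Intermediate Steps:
a(y, m) = 4
((-2 - 4*0)*14)*a(6, -5) = ((-2 - 4*0)*14)*4 = ((-2 + 0)*14)*4 = -2*14*4 = -28*4 = -112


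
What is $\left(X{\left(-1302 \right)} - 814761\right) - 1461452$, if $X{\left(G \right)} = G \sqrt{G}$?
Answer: $-2276213 - 1302 i \sqrt{1302} \approx -2.2762 \cdot 10^{6} - 46980.0 i$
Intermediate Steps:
$X{\left(G \right)} = G^{\frac{3}{2}}$
$\left(X{\left(-1302 \right)} - 814761\right) - 1461452 = \left(\left(-1302\right)^{\frac{3}{2}} - 814761\right) - 1461452 = \left(- 1302 i \sqrt{1302} - 814761\right) - 1461452 = \left(-814761 - 1302 i \sqrt{1302}\right) - 1461452 = -2276213 - 1302 i \sqrt{1302}$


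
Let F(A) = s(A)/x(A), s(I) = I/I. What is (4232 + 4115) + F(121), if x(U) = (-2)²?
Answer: 33389/4 ≈ 8347.3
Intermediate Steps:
s(I) = 1
x(U) = 4
F(A) = ¼ (F(A) = 1/4 = 1*(¼) = ¼)
(4232 + 4115) + F(121) = (4232 + 4115) + ¼ = 8347 + ¼ = 33389/4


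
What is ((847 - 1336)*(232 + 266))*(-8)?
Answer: 1948176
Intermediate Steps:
((847 - 1336)*(232 + 266))*(-8) = -489*498*(-8) = -243522*(-8) = 1948176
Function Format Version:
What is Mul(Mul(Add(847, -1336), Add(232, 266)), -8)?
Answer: 1948176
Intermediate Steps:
Mul(Mul(Add(847, -1336), Add(232, 266)), -8) = Mul(Mul(-489, 498), -8) = Mul(-243522, -8) = 1948176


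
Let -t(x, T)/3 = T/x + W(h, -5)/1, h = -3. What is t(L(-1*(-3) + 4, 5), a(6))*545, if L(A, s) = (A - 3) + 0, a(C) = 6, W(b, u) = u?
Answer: 11445/2 ≈ 5722.5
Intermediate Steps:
L(A, s) = -3 + A (L(A, s) = (-3 + A) + 0 = -3 + A)
t(x, T) = 15 - 3*T/x (t(x, T) = -3*(T/x - 5/1) = -3*(T/x - 5*1) = -3*(T/x - 5) = -3*(-5 + T/x) = 15 - 3*T/x)
t(L(-1*(-3) + 4, 5), a(6))*545 = (15 - 3*6/(-3 + (-1*(-3) + 4)))*545 = (15 - 3*6/(-3 + (3 + 4)))*545 = (15 - 3*6/(-3 + 7))*545 = (15 - 3*6/4)*545 = (15 - 3*6*1/4)*545 = (15 - 9/2)*545 = (21/2)*545 = 11445/2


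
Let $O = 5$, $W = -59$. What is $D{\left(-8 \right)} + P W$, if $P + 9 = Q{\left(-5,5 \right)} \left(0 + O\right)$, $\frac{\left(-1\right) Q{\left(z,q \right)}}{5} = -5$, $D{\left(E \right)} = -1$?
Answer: $-6845$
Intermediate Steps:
$Q{\left(z,q \right)} = 25$ ($Q{\left(z,q \right)} = \left(-5\right) \left(-5\right) = 25$)
$P = 116$ ($P = -9 + 25 \left(0 + 5\right) = -9 + 25 \cdot 5 = -9 + 125 = 116$)
$D{\left(-8 \right)} + P W = -1 + 116 \left(-59\right) = -1 - 6844 = -6845$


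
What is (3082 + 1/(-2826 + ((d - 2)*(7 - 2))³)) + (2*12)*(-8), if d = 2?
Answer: 8167139/2826 ≈ 2890.0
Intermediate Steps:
(3082 + 1/(-2826 + ((d - 2)*(7 - 2))³)) + (2*12)*(-8) = (3082 + 1/(-2826 + ((2 - 2)*(7 - 2))³)) + (2*12)*(-8) = (3082 + 1/(-2826 + (0*5)³)) + 24*(-8) = (3082 + 1/(-2826 + 0³)) - 192 = (3082 + 1/(-2826 + 0)) - 192 = (3082 + 1/(-2826)) - 192 = (3082 - 1/2826) - 192 = 8709731/2826 - 192 = 8167139/2826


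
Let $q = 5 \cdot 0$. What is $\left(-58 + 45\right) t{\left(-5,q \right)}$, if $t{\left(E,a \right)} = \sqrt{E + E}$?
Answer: $- 13 i \sqrt{10} \approx - 41.11 i$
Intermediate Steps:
$q = 0$
$t{\left(E,a \right)} = \sqrt{2} \sqrt{E}$ ($t{\left(E,a \right)} = \sqrt{2 E} = \sqrt{2} \sqrt{E}$)
$\left(-58 + 45\right) t{\left(-5,q \right)} = \left(-58 + 45\right) \sqrt{2} \sqrt{-5} = - 13 \sqrt{2} i \sqrt{5} = - 13 i \sqrt{10}$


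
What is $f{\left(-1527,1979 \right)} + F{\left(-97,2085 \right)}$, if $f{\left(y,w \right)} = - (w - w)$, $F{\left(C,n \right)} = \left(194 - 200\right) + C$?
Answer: $-103$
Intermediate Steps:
$F{\left(C,n \right)} = -6 + C$
$f{\left(y,w \right)} = 0$ ($f{\left(y,w \right)} = \left(-1\right) 0 = 0$)
$f{\left(-1527,1979 \right)} + F{\left(-97,2085 \right)} = 0 - 103 = -103$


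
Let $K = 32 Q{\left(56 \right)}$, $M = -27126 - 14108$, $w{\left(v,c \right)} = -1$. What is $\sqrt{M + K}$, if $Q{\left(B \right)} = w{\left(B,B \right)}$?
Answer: $i \sqrt{41266} \approx 203.14 i$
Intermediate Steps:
$Q{\left(B \right)} = -1$
$M = -41234$ ($M = -27126 - 14108 = -41234$)
$K = -32$ ($K = 32 \left(-1\right) = -32$)
$\sqrt{M + K} = \sqrt{-41234 - 32} = \sqrt{-41266} = i \sqrt{41266}$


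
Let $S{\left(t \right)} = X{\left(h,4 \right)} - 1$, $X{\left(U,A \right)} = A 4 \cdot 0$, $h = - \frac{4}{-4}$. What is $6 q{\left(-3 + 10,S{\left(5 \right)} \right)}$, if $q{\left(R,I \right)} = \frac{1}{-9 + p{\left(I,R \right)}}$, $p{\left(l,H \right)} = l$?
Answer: $- \frac{3}{5} \approx -0.6$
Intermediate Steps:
$h = 1$ ($h = \left(-4\right) \left(- \frac{1}{4}\right) = 1$)
$X{\left(U,A \right)} = 0$ ($X{\left(U,A \right)} = 4 A 0 = 0$)
$S{\left(t \right)} = -1$ ($S{\left(t \right)} = 0 - 1 = -1$)
$q{\left(R,I \right)} = \frac{1}{-9 + I}$
$6 q{\left(-3 + 10,S{\left(5 \right)} \right)} = \frac{6}{-9 - 1} = \frac{6}{-10} = 6 \left(- \frac{1}{10}\right) = - \frac{3}{5}$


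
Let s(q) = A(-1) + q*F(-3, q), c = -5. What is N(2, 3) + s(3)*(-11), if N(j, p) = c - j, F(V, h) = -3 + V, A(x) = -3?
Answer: 224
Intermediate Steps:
N(j, p) = -5 - j
s(q) = -3 - 6*q (s(q) = -3 + q*(-3 - 3) = -3 + q*(-6) = -3 - 6*q)
N(2, 3) + s(3)*(-11) = (-5 - 1*2) + (-3 - 6*3)*(-11) = (-5 - 2) + (-3 - 18)*(-11) = -7 - 21*(-11) = -7 + 231 = 224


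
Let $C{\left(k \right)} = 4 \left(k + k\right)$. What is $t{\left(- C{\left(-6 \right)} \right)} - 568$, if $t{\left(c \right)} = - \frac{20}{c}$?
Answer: $- \frac{6821}{12} \approx -568.42$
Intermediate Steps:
$C{\left(k \right)} = 8 k$ ($C{\left(k \right)} = 4 \cdot 2 k = 8 k$)
$t{\left(- C{\left(-6 \right)} \right)} - 568 = - \frac{20}{\left(-1\right) 8 \left(-6\right)} - 568 = - \frac{20}{\left(-1\right) \left(-48\right)} - 568 = - \frac{20}{48} - 568 = \left(-20\right) \frac{1}{48} - 568 = - \frac{5}{12} - 568 = - \frac{6821}{12}$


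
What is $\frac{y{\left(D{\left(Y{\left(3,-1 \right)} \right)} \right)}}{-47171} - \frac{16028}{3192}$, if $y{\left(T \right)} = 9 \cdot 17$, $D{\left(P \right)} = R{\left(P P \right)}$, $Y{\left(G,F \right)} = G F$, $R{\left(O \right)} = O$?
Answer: $- \frac{189136291}{37642458} \approx -5.0245$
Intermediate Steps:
$Y{\left(G,F \right)} = F G$
$D{\left(P \right)} = P^{2}$ ($D{\left(P \right)} = P P = P^{2}$)
$y{\left(T \right)} = 153$
$\frac{y{\left(D{\left(Y{\left(3,-1 \right)} \right)} \right)}}{-47171} - \frac{16028}{3192} = \frac{153}{-47171} - \frac{16028}{3192} = 153 \left(- \frac{1}{47171}\right) - \frac{4007}{798} = - \frac{153}{47171} - \frac{4007}{798} = - \frac{189136291}{37642458}$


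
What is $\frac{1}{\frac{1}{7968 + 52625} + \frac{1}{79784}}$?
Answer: $\frac{4834351912}{140377} \approx 34438.0$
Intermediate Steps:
$\frac{1}{\frac{1}{7968 + 52625} + \frac{1}{79784}} = \frac{1}{\frac{1}{60593} + \frac{1}{79784}} = \frac{1}{\frac{140377}{4834351912}} = \frac{4834351912}{140377}$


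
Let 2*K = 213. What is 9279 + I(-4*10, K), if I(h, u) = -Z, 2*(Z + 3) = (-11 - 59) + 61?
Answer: 18573/2 ≈ 9286.5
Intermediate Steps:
K = 213/2 (K = (½)*213 = 213/2 ≈ 106.50)
Z = -15/2 (Z = -3 + ((-11 - 59) + 61)/2 = -3 + (-70 + 61)/2 = -3 + (½)*(-9) = -3 - 9/2 = -15/2 ≈ -7.5000)
I(h, u) = 15/2 (I(h, u) = -1*(-15/2) = 15/2)
9279 + I(-4*10, K) = 9279 + 15/2 = 18573/2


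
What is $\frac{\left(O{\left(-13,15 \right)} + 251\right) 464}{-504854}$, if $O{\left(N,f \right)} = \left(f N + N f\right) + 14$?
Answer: $\frac{29000}{252427} \approx 0.11488$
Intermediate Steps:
$O{\left(N,f \right)} = 14 + 2 N f$ ($O{\left(N,f \right)} = \left(N f + N f\right) + 14 = 2 N f + 14 = 14 + 2 N f$)
$\frac{\left(O{\left(-13,15 \right)} + 251\right) 464}{-504854} = \frac{\left(\left(14 + 2 \left(-13\right) 15\right) + 251\right) 464}{-504854} = \left(\left(14 - 390\right) + 251\right) 464 \left(- \frac{1}{504854}\right) = \left(-376 + 251\right) 464 \left(- \frac{1}{504854}\right) = \left(-125\right) 464 \left(- \frac{1}{504854}\right) = \left(-58000\right) \left(- \frac{1}{504854}\right) = \frac{29000}{252427}$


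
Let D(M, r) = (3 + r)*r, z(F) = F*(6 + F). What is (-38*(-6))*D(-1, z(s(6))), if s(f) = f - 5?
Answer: 15960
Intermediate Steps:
s(f) = -5 + f
D(M, r) = r*(3 + r)
(-38*(-6))*D(-1, z(s(6))) = (-38*(-6))*(((-5 + 6)*(6 + (-5 + 6)))*(3 + (-5 + 6)*(6 + (-5 + 6)))) = 228*((1*(6 + 1))*(3 + 1*(6 + 1))) = 228*((1*7)*(3 + 1*7)) = 228*(7*(3 + 7)) = 228*(7*10) = 228*70 = 15960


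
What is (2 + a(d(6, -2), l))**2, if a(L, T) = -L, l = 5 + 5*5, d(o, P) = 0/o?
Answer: 4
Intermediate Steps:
d(o, P) = 0
l = 30 (l = 5 + 25 = 30)
(2 + a(d(6, -2), l))**2 = (2 - 1*0)**2 = (2 + 0)**2 = 2**2 = 4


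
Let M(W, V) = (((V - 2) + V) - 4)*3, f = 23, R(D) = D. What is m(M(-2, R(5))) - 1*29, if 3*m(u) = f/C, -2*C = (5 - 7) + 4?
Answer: -110/3 ≈ -36.667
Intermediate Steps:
C = -1 (C = -((5 - 7) + 4)/2 = -(-2 + 4)/2 = -1/2*2 = -1)
M(W, V) = -18 + 6*V (M(W, V) = (((-2 + V) + V) - 4)*3 = ((-2 + 2*V) - 4)*3 = (-6 + 2*V)*3 = -18 + 6*V)
m(u) = -23/3 (m(u) = (23/(-1))/3 = (23*(-1))/3 = (1/3)*(-23) = -23/3)
m(M(-2, R(5))) - 1*29 = -23/3 - 1*29 = -23/3 - 29 = -110/3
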